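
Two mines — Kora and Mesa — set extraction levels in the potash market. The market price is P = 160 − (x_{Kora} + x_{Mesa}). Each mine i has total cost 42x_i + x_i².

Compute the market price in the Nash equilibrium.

Mine Kora's profit: π = x_{Kora}(160 − (x_{Kora} + x_{Mesa})) − 42x_{Kora} − x_{Kora}².
∂π/∂x_{Kora} = 118 − 4x_{Kora} − x_{Mesa} = 0, so x_{Kora} = 29.5 − 0.25x_{Mesa}.
Setting x_{Kora} = x_{Mesa} in the reaction function: x_{Kora} = 29.5 − 0.25x_{Kora}, so x_{Kora} = 29.5 / 1.25 = 23.6.
Equilibrium price: P = 160 − 47.2 = 112.8.

112.8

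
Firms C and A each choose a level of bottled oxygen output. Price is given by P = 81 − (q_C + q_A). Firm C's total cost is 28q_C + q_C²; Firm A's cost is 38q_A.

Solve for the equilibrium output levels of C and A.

Firm C's profit: π = q_C(81 − (q_C + q_A)) − 28q_C − q_C².
∂π/∂q_C = 53 − 4q_C − q_A = 0, so q_C = 13.25 − 0.25q_A.
For A: ∂π/∂q_A = 43 − 2q_A − q_C = 0 ⇒ q_A = 21.5 − 0.5q_C.
Plugging q_A into C's best response: q_C = 13.25 − 0.25(21.5 − 0.5q_C) ⇒ 0.875q_C = 7.875, so q_C = 9.
Then q_A = 21.5 − 0.5·9 = 17.

9, 17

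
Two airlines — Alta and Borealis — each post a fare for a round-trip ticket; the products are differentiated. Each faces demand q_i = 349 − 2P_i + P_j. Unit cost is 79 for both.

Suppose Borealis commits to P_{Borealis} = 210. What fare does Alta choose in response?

Alta's profit: π = (P_{Alta} − 79)(349 − 2P_{Alta} + P_{Borealis}).
∂π/∂P_{Alta} = 507 − 4P_{Alta} + P_{Borealis} = 0 ⇒ P_{Alta} = 126.75 + 0.25P_{Borealis}.
At P_{Borealis} = 210: P_{Alta} = 126.75 + 0.25·210 = 179.25.

179.25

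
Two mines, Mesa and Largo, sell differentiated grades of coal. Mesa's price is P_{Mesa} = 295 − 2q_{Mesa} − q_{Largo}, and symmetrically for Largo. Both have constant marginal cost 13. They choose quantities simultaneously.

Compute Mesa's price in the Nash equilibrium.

Mine Mesa's profit: π = q_{Mesa}(295 − 2q_{Mesa} − q_{Largo}) − 13q_{Mesa}.
∂π/∂q_{Mesa} = 282 − 4q_{Mesa} − q_{Largo} = 0 ⇒ q_{Mesa} = 70.5 − 0.25q_{Largo}.
The game is symmetric, so in equilibrium q_{Largo} = q_{Mesa}: the reaction function gives 1.25q_{Mesa} = 70.5, hence q_{Mesa} = 56.4.
P_{Mesa} = 295 − 2·56.4 − 56.4 = 125.8.

125.8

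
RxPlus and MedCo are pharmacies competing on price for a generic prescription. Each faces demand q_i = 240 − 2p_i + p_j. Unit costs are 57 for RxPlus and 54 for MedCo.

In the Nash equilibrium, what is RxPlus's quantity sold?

RxPlus's profit: π = (p_{RxPlus} − 57)(240 − 2p_{RxPlus} + p_{MedCo}).
∂π/∂p_{RxPlus} = 354 − 4p_{RxPlus} + p_{MedCo} = 0 ⇒ p_{RxPlus} = 88.5 + 0.25p_{MedCo}.
Similarly p_{MedCo} = 87 + 0.25p_{RxPlus}.
Plugging p_{MedCo} into RxPlus's best response: p_{RxPlus} = 88.5 + 0.25(87 + 0.25p_{RxPlus}) ⇒ 0.9375p_{RxPlus} = 110.25, so p_{RxPlus} = 117.6.
Then p_{MedCo} = 87 + 0.25·117.6 = 116.4.
q_{RxPlus} = 240 − 2·117.6 + 116.4 = 121.2.

121.2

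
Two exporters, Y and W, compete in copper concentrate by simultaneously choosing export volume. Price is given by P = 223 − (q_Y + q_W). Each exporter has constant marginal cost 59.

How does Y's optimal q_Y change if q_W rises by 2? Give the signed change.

-1

Exporter Y's profit: π = q_Y(223 − (q_Y + q_W)) − 59q_Y.
∂π/∂q_Y = 164 − 2q_Y − q_W = 0, so q_Y = 82 − 0.5q_W.
The reaction-function slope is −0.5, so a 2-unit rise in q_W moves q_Y by −0.5 × 2 = −1. Y's best response falls — the actions are strategic substitutes.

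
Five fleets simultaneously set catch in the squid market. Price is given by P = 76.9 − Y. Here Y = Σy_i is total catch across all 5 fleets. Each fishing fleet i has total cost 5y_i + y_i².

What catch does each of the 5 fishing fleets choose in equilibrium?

A representative fishing fleet's profit is π_i = y_i(76.9 − Y) − 5y_i − y_i², with Y = y_i + Σ_{j≠i} y_j.
First-order condition: 71.9 − 4y_i − Σ_{j≠i} y_j = 0.
In a symmetric equilibrium every fishing fleet chooses the same y, so Σ_{j≠i} y_j = 4y. The condition becomes 71.9 − 8y = 0, giving y = 71.9/8 = 8.9875.

8.9875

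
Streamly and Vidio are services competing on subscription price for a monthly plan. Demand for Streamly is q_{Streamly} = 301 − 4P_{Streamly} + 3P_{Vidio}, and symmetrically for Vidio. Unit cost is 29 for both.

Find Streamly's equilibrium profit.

Streamly's profit: π = (P_{Streamly} − 29)(301 − 4P_{Streamly} + 3P_{Vidio}).
∂π/∂P_{Streamly} = 417 − 8P_{Streamly} + 3P_{Vidio} = 0 ⇒ P_{Streamly} = 52.125 + 0.375P_{Vidio}.
The game is symmetric, so in equilibrium P_{Vidio} = P_{Streamly}: the reaction function gives 0.625P_{Streamly} = 52.125, hence P_{Streamly} = 83.4.
q_{Streamly} = 301 − 4·83.4 + 3·83.4 = 217.6.
Profit = (83.4 − 29)·217.6 = 11837.44.

11837.44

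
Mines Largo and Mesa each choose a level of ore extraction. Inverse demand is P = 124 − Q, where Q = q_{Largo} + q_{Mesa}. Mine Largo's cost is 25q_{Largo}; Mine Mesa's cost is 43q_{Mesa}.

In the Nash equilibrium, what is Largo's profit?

Mine Largo's profit: π = q_{Largo}(124 − (q_{Largo} + q_{Mesa})) − 25q_{Largo}.
∂π/∂q_{Largo} = 99 − 2q_{Largo} − q_{Mesa} = 0, so q_{Largo} = 49.5 − 0.5q_{Mesa}.
By the same steps for Mesa: q_{Mesa} = 40.5 − 0.5q_{Largo}.
Plugging q_{Mesa} into Largo's best response: q_{Largo} = 49.5 − 0.5(40.5 − 0.5q_{Largo}) ⇒ 0.75q_{Largo} = 29.25, so q_{Largo} = 39.
Then q_{Mesa} = 40.5 − 0.5·39 = 21.
Price P = 124 − 60 = 64.
Largo's profit: (64 − 25)·39 = 1521.

1521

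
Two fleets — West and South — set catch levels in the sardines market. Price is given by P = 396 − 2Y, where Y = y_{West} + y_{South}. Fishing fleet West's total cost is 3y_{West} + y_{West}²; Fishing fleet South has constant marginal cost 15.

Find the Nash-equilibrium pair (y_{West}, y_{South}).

40.5, 75

Fishing fleet West's profit: π = y_{West}(396 − 2(y_{West} + y_{South})) − 3y_{West} − y_{West}².
∂π/∂y_{West} = 393 − 6y_{West} − 2y_{South} = 0, so y_{West} = 65.5 − (1/3)y_{South}.
For South: ∂π/∂y_{South} = 381 − 4y_{South} − 2y_{West} = 0 ⇒ y_{South} = 95.25 − 0.5y_{West}.
Solving the two reaction functions simultaneously: (1 − (−1/3)(−0.5))y_{West} = 65.5 − (1/3)·95.25, so (5/6)y_{West} = 33.75 and y_{West} = 40.5.
Then y_{South} = 95.25 − 0.5·40.5 = 75.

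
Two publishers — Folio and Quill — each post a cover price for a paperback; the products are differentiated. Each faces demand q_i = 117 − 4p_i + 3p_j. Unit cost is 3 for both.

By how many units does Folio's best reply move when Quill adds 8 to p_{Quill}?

3

Folio's profit: π = (p_{Folio} − 3)(117 − 4p_{Folio} + 3p_{Quill}).
∂π/∂p_{Folio} = 129 − 8p_{Folio} + 3p_{Quill} = 0 ⇒ p_{Folio} = 16.125 + 0.375p_{Quill}.
The reaction-function slope is 0.375, so an 8-unit rise in p_{Quill} moves p_{Folio} by 0.375 × 8 = 3. Folio's best response rises — the actions are strategic complements.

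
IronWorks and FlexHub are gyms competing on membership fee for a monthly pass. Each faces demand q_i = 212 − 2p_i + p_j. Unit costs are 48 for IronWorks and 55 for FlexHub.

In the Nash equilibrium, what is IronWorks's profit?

6182.72

IronWorks's profit: π = (p_{IronWorks} − 48)(212 − 2p_{IronWorks} + p_{FlexHub}).
∂π/∂p_{IronWorks} = 308 − 4p_{IronWorks} + p_{FlexHub} = 0 ⇒ p_{IronWorks} = 77 + 0.25p_{FlexHub}.
Similarly p_{FlexHub} = 80.5 + 0.25p_{IronWorks}.
Plugging p_{FlexHub} into IronWorks's best response: p_{IronWorks} = 77 + 0.25(80.5 + 0.25p_{IronWorks}) ⇒ 0.9375p_{IronWorks} = 97.125, so p_{IronWorks} = 103.6.
Then p_{FlexHub} = 80.5 + 0.25·103.6 = 106.4.
q_{IronWorks} = 212 − 2·103.6 + 106.4 = 111.2.
Profit = (103.6 − 48)·111.2 = 6182.72.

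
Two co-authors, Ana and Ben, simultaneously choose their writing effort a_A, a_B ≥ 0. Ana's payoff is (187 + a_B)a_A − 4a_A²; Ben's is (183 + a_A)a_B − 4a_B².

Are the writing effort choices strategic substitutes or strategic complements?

Expanding Ana's payoff: 187a_A + a_Ba_A − 4a_A².
∂π/∂a_A = 187 + a_B − 8a_A = 0, so a_A = 23.375 + 0.125a_B.
The best-response slope da_A/da_B = 0.125 > 0: the reaction function is upward-sloping, so the choices are strategic complements.

strategic complements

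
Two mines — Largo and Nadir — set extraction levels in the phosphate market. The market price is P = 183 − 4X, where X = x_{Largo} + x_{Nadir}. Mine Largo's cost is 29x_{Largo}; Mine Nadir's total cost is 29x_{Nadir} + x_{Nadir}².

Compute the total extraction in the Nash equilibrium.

24.0625

Mine Largo's profit: π = x_{Largo}(183 − 4(x_{Largo} + x_{Nadir})) − 29x_{Largo}.
∂π/∂x_{Largo} = 154 − 8x_{Largo} − 4x_{Nadir} = 0, so x_{Largo} = 19.25 − 0.5x_{Nadir}.
For Nadir: ∂π/∂x_{Nadir} = 154 − 10x_{Nadir} − 4x_{Largo} = 0 ⇒ x_{Nadir} = 15.4 − 0.4x_{Largo}.
Plugging x_{Nadir} into Largo's best response: x_{Largo} = 19.25 − 0.5(15.4 − 0.4x_{Largo}) ⇒ 0.8x_{Largo} = 11.55, so x_{Largo} = 14.4375.
Then x_{Nadir} = 15.4 − 0.4·14.4375 = 9.625.
Total extraction: 14.4375 + 9.625 = 24.0625.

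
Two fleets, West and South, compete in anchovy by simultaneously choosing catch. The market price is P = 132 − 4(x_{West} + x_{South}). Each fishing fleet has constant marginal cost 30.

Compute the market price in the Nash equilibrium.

Fishing fleet West's profit: π = x_{West}(132 − 4(x_{West} + x_{South})) − 30x_{West}.
∂π/∂x_{West} = 102 − 8x_{West} − 4x_{South} = 0, so x_{West} = 12.75 − 0.5x_{South}.
By symmetry x_{South} = x_{West}; substituting into the reaction function, 1.5x_{West} = 12.75 and x_{West} = 8.5.
Equilibrium price: P = 132 − 4·17 = 64.

64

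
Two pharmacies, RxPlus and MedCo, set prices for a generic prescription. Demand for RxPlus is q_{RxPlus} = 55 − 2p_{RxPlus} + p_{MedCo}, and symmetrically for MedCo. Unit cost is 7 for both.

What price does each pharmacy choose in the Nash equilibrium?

RxPlus's profit: π = (p_{RxPlus} − 7)(55 − 2p_{RxPlus} + p_{MedCo}).
∂π/∂p_{RxPlus} = 69 − 4p_{RxPlus} + p_{MedCo} = 0 ⇒ p_{RxPlus} = 17.25 + 0.25p_{MedCo}.
The game is symmetric, so in equilibrium p_{MedCo} = p_{RxPlus}: the reaction function gives 0.75p_{RxPlus} = 17.25, hence p_{RxPlus} = 23.

23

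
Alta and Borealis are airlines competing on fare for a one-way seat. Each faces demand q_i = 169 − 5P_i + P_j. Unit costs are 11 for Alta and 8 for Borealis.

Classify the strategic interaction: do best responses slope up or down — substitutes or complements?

Alta's profit: π = (P_{Alta} − 11)(169 − 5P_{Alta} + P_{Borealis}).
∂π/∂P_{Alta} = 224 − 10P_{Alta} + P_{Borealis} = 0 ⇒ P_{Alta} = 22.4 + 0.1P_{Borealis}.
The best-response slope dP_{Alta}/dP_{Borealis} = 0.1 > 0: the reaction function is upward-sloping, so the choices are strategic complements.

strategic complements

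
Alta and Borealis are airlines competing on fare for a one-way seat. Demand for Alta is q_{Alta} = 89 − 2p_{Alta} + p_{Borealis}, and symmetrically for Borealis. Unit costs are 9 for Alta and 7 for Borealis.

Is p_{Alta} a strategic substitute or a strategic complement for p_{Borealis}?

Alta's profit: π = (p_{Alta} − 9)(89 − 2p_{Alta} + p_{Borealis}).
∂π/∂p_{Alta} = 107 − 4p_{Alta} + p_{Borealis} = 0 ⇒ p_{Alta} = 26.75 + 0.25p_{Borealis}.
The best-response slope dp_{Alta}/dp_{Borealis} = 0.25 > 0: the reaction function is upward-sloping, so the choices are strategic complements.

strategic complements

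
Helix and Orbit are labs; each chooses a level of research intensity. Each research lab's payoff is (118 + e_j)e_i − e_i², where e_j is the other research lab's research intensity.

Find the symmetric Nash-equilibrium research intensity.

118

Helix's payoff is (118 + e_O)e_H − e_H².
∂π/∂e_H = 118 + e_O − 2e_H = 0, so e_H = 59 + 0.5e_O.
The game is symmetric, so in equilibrium e_O = e_H: the reaction function gives 0.5e_H = 59, hence e_H = 118.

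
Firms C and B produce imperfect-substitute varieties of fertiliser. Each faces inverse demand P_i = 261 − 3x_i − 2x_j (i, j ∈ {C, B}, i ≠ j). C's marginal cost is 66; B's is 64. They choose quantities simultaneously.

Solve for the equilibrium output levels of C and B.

Firm C's profit: π = x_C(261 − 3x_C − 2x_B) − 66x_C.
∂π/∂x_C = 195 − 6x_C − 2x_B = 0 ⇒ x_C = 32.5 − (1/3)x_B.
Similarly x_B = 197/6 − (1/3)x_C.
Solving the two reaction functions simultaneously: (1 − (−1/3)(−1/3))x_C = 32.5 − (1/3)·(197/6), so (8/9)x_C = 194/9 and x_C = 24.25.
Then x_B = 197/6 − (1/3)·24.25 = 24.75.

24.25, 24.75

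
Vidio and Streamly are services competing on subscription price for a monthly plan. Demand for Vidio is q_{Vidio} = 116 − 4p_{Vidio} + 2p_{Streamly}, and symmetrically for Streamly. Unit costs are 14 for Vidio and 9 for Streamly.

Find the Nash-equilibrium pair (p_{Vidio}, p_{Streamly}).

28, 26

Vidio's profit: π = (p_{Vidio} − 14)(116 − 4p_{Vidio} + 2p_{Streamly}).
∂π/∂p_{Vidio} = 172 − 8p_{Vidio} + 2p_{Streamly} = 0 ⇒ p_{Vidio} = 21.5 + 0.25p_{Streamly}.
Similarly p_{Streamly} = 19 + 0.25p_{Vidio}.
Plugging p_{Streamly} into Vidio's best response: p_{Vidio} = 21.5 + 0.25(19 + 0.25p_{Vidio}) ⇒ 0.9375p_{Vidio} = 26.25, so p_{Vidio} = 28.
Then p_{Streamly} = 19 + 0.25·28 = 26.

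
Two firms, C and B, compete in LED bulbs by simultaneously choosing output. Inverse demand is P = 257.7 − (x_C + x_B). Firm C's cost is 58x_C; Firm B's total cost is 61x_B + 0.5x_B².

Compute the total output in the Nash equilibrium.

Firm C's profit: π = x_C(257.7 − (x_C + x_B)) − 58x_C.
∂π/∂x_C = 199.7 − 2x_C − x_B = 0, so x_C = 99.85 − 0.5x_B.
For B: ∂π/∂x_B = 196.7 − 3x_B − x_C = 0 ⇒ x_B = 1967/30 − (1/3)x_C.
Solving the two reaction functions simultaneously: (1 − (−0.5)(−1/3))x_C = 99.85 − 0.5·(1967/30), so (5/6)x_C = 1006/15 and x_C = 80.48.
Then x_B = 1967/30 − (1/3)·80.48 = 38.74.
Total output: 80.48 + 38.74 = 119.22.

119.22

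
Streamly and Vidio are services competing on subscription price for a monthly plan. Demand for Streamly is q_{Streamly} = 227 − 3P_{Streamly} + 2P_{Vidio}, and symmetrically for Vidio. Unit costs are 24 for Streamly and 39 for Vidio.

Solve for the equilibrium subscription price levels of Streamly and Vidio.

Streamly's profit: π = (P_{Streamly} − 24)(227 − 3P_{Streamly} + 2P_{Vidio}).
∂π/∂P_{Streamly} = 299 − 6P_{Streamly} + 2P_{Vidio} = 0 ⇒ P_{Streamly} = 299/6 + (1/3)P_{Vidio}.
Similarly P_{Vidio} = 172/3 + (1/3)P_{Streamly}.
Solving the two reaction functions simultaneously: (1 − (1/3)(1/3))P_{Streamly} = 299/6 + (1/3)·(172/3), so (8/9)P_{Streamly} = 1241/18 and P_{Streamly} = 77.5625.
Then P_{Vidio} = 172/3 + (1/3)·77.5625 = 83.1875.

77.5625, 83.1875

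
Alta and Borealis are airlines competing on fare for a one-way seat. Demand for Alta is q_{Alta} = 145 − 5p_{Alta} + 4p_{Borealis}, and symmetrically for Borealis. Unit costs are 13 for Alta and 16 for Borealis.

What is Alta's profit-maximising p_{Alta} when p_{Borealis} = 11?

Alta's profit: π = (p_{Alta} − 13)(145 − 5p_{Alta} + 4p_{Borealis}).
∂π/∂p_{Alta} = 210 − 10p_{Alta} + 4p_{Borealis} = 0 ⇒ p_{Alta} = 21 + 0.4p_{Borealis}.
At p_{Borealis} = 11: p_{Alta} = 21 + 0.4·11 = 25.4.

25.4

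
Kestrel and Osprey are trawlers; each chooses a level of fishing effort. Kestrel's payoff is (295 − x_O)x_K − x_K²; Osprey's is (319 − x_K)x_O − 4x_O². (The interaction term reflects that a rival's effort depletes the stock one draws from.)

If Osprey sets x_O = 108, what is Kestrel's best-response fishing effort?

93.5

Expanding Kestrel's payoff: 295x_K − x_Ox_K − x_K².
∂π/∂x_K = 295 − x_O − 2x_K = 0, so x_K = 147.5 − 0.5x_O.
At x_O = 108: x_K = 147.5 − 0.5·108 = 93.5.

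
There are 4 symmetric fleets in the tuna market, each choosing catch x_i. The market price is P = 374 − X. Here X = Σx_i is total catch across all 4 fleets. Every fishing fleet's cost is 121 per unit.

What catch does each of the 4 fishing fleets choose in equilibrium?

A representative fishing fleet's profit is π_i = x_i(374 − X) − 121x_i, with X = x_i + Σ_{j≠i} x_j.
First-order condition: 253 − 2x_i − Σ_{j≠i} x_j = 0.
In a symmetric equilibrium every fishing fleet chooses the same x, so Σ_{j≠i} x_j = 3x. The condition becomes 253 − 5x = 0, giving x = 253/5 = 50.6.

50.6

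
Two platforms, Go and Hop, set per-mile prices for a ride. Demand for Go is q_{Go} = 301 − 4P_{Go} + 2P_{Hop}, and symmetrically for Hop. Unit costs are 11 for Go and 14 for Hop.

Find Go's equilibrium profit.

Go's profit: π = (P_{Go} − 11)(301 − 4P_{Go} + 2P_{Hop}).
∂π/∂P_{Go} = 345 − 8P_{Go} + 2P_{Hop} = 0 ⇒ P_{Go} = 43.125 + 0.25P_{Hop}.
Similarly P_{Hop} = 44.625 + 0.25P_{Go}.
Solving the two reaction functions simultaneously: (1 − (0.25)(0.25))P_{Go} = 43.125 + 0.25·44.625, so 0.9375P_{Go} = 1737/32 and P_{Go} = 57.9.
Then P_{Hop} = 44.625 + 0.25·57.9 = 59.1.
q_{Go} = 301 − 4·57.9 + 2·59.1 = 187.6.
Profit = (57.9 − 11)·187.6 = 8798.44.

8798.44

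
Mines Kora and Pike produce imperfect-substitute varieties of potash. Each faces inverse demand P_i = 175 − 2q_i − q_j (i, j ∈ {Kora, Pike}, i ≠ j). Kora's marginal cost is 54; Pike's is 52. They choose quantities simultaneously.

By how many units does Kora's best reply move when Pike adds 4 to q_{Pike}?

Mine Kora's profit: π = q_{Kora}(175 − 2q_{Kora} − q_{Pike}) − 54q_{Kora}.
∂π/∂q_{Kora} = 121 − 4q_{Kora} − q_{Pike} = 0 ⇒ q_{Kora} = 30.25 − 0.25q_{Pike}.
The reaction-function slope is −0.25, so a 4-unit rise in q_{Pike} moves q_{Kora} by −0.25 × 4 = −1. Kora's best response falls — the actions are strategic substitutes.

-1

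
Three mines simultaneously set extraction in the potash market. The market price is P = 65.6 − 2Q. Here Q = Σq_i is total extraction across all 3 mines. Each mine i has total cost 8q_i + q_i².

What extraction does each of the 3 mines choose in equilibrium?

5.76

A representative mine's profit is π_i = q_i(65.6 − 2Q) − 8q_i − q_i², with Q = q_i + Σ_{j≠i} q_j.
First-order condition: 57.6 − 6q_i − 2Σ_{j≠i} q_j = 0.
Imposing symmetry (q_j = q for all j) turns Σ_{j≠i} q_j into 2q, so 57.6 = 10q and q = 5.76.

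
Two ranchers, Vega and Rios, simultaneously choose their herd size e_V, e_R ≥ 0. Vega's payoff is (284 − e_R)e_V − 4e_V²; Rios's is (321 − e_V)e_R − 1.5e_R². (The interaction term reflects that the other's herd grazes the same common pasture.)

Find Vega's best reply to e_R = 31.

Expanding Vega's payoff: 284e_V − e_Re_V − 4e_V².
∂π/∂e_V = 284 − e_R − 8e_V = 0, so e_V = 35.5 − 0.125e_R.
At e_R = 31: e_V = 35.5 − 0.125·31 = 31.625.

31.625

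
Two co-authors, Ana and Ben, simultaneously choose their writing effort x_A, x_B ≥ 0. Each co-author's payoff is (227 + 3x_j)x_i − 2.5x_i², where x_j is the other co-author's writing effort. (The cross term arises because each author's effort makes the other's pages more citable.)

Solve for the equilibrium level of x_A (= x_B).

113.5

Ana's payoff is (227 + 3x_B)x_A − 2.5x_A².
∂π/∂x_A = 227 + 3x_B − 5x_A = 0, so x_A = 45.4 + 0.6x_B.
By symmetry x_B = x_A; substituting into the reaction function, 0.4x_A = 45.4 and x_A = 113.5.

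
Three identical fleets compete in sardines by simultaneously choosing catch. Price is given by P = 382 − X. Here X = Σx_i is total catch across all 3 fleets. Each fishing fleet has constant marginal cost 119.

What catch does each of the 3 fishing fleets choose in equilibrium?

A representative fishing fleet's profit is π_i = x_i(382 − X) − 119x_i, with X = x_i + Σ_{j≠i} x_j.
First-order condition: 263 − 2x_i − Σ_{j≠i} x_j = 0.
Imposing symmetry (x_j = x for all j) turns Σ_{j≠i} x_j into 2x, so 263 = 4x and x = 65.75.

65.75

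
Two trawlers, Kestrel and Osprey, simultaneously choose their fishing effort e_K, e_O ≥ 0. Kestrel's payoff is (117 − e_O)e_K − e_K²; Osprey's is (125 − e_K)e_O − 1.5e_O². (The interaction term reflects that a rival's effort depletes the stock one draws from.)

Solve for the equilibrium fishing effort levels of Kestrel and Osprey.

45.2, 26.6

Expanding Kestrel's payoff: 117e_K − e_Oe_K − e_K².
∂π/∂e_K = 117 − e_O − 2e_K = 0, so e_K = 58.5 − 0.5e_O.
Likewise for Osprey: e_O = 125/3 − (1/3)e_K.
Plugging e_O into Kestrel's best response: e_K = 58.5 − 0.5(125/3 − (1/3)e_K) ⇒ (5/6)e_K = 113/3, so e_K = 45.2.
Then e_O = 125/3 − (1/3)·45.2 = 26.6.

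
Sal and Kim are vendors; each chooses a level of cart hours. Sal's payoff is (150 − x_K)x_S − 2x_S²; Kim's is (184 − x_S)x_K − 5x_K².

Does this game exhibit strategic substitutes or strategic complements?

Expanding Sal's payoff: 150x_S − x_Kx_S − 2x_S².
∂π/∂x_S = 150 − x_K − 4x_S = 0, so x_S = 37.5 − 0.25x_K.
The best-response slope dx_S/dx_K = −0.25 < 0: the reaction function is downward-sloping, so the choices are strategic substitutes.

strategic substitutes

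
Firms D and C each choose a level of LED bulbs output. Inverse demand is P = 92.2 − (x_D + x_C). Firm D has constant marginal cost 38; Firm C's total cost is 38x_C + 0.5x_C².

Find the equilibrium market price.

59.68

Firm D's profit: π = x_D(92.2 − (x_D + x_C)) − 38x_D.
∂π/∂x_D = 54.2 − 2x_D − x_C = 0, so x_D = 27.1 − 0.5x_C.
For C: ∂π/∂x_C = 54.2 − 3x_C − x_D = 0 ⇒ x_C = 271/15 − (1/3)x_D.
Plugging x_C into D's best response: x_D = 27.1 − 0.5(271/15 − (1/3)x_D) ⇒ (5/6)x_D = 271/15, so x_D = 21.68.
Then x_C = 271/15 − (1/3)·21.68 = 10.84.
Equilibrium price: P = 92.2 − 32.52 = 59.68.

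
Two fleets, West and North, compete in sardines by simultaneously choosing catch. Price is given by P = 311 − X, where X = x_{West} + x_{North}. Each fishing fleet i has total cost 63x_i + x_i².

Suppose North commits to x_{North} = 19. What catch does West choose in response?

Fishing fleet West's profit: π = x_{West}(311 − (x_{West} + x_{North})) − 63x_{West} − x_{West}².
∂π/∂x_{West} = 248 − 4x_{West} − x_{North} = 0, so x_{West} = 62 − 0.25x_{North}.
At x_{North} = 19: x_{West} = 62 − 0.25·19 = 57.25.

57.25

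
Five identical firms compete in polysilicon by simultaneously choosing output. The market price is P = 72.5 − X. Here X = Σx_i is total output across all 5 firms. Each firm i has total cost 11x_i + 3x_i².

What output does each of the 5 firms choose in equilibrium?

5.125

A representative firm's profit is π_i = x_i(72.5 − X) − 11x_i − 3x_i², with X = x_i + Σ_{j≠i} x_j.
First-order condition: 61.5 − 8x_i − Σ_{j≠i} x_j = 0.
Imposing symmetry (x_j = x for all j) turns Σ_{j≠i} x_j into 4x, so 61.5 = 12x and x = 5.125.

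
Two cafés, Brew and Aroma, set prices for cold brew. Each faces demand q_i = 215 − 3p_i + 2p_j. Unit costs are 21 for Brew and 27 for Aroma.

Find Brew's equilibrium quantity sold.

Brew's profit: π = (p_{Brew} − 21)(215 − 3p_{Brew} + 2p_{Aroma}).
∂π/∂p_{Brew} = 278 − 6p_{Brew} + 2p_{Aroma} = 0 ⇒ p_{Brew} = 139/3 + (1/3)p_{Aroma}.
Similarly p_{Aroma} = 148/3 + (1/3)p_{Brew}.
Plugging p_{Aroma} into Brew's best response: p_{Brew} = 139/3 + (1/3)(148/3 + (1/3)p_{Brew}) ⇒ (8/9)p_{Brew} = 565/9, so p_{Brew} = 70.625.
Then p_{Aroma} = 148/3 + (1/3)·70.625 = 72.875.
q_{Brew} = 215 − 3·70.625 + 2·72.875 = 148.875.

148.875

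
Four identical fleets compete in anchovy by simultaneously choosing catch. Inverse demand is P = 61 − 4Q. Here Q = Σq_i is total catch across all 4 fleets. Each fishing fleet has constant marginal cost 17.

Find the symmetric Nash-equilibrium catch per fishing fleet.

2.2

A representative fishing fleet's profit is π_i = q_i(61 − 4Q) − 17q_i, with Q = q_i + Σ_{j≠i} q_j.
First-order condition: 44 − 8q_i − 4Σ_{j≠i} q_j = 0.
Imposing symmetry (q_j = q for all j) turns Σ_{j≠i} q_j into 3q, so 44 = 20q and q = 2.2.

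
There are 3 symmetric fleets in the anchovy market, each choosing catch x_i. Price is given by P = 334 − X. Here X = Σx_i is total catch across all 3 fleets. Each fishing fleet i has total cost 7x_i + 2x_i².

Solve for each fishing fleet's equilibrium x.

40.875

A representative fishing fleet's profit is π_i = x_i(334 − X) − 7x_i − 2x_i², with X = x_i + Σ_{j≠i} x_j.
First-order condition: 327 − 6x_i − Σ_{j≠i} x_j = 0.
With identical fishing fleets, set every x_j = x: then 327 − 6x − 2x = 0, i.e. x = 327/8 = 40.875.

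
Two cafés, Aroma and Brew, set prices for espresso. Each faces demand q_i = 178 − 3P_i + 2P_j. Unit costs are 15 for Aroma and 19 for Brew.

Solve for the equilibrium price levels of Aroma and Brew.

56.5, 58

Aroma's profit: π = (P_{Aroma} − 15)(178 − 3P_{Aroma} + 2P_{Brew}).
∂π/∂P_{Aroma} = 223 − 6P_{Aroma} + 2P_{Brew} = 0 ⇒ P_{Aroma} = 223/6 + (1/3)P_{Brew}.
Similarly P_{Brew} = 235/6 + (1/3)P_{Aroma}.
Substituting the second reaction function into the first: P_{Aroma} = 223/6 + (1/3)(235/6 + (1/3)P_{Aroma}), which gives (8/9)P_{Aroma} = 452/9 ⇒ P_{Aroma} = 56.5.
Then P_{Brew} = 235/6 + (1/3)·56.5 = 58.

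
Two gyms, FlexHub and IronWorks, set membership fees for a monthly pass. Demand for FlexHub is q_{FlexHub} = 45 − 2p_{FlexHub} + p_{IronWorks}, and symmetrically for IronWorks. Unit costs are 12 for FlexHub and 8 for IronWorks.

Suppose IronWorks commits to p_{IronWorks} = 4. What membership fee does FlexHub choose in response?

18.25

FlexHub's profit: π = (p_{FlexHub} − 12)(45 − 2p_{FlexHub} + p_{IronWorks}).
∂π/∂p_{FlexHub} = 69 − 4p_{FlexHub} + p_{IronWorks} = 0 ⇒ p_{FlexHub} = 17.25 + 0.25p_{IronWorks}.
At p_{IronWorks} = 4: p_{FlexHub} = 17.25 + 0.25·4 = 18.25.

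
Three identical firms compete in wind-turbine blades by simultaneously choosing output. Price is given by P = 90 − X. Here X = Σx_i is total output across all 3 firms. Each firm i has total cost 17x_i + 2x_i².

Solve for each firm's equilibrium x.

A representative firm's profit is π_i = x_i(90 − X) − 17x_i − 2x_i², with X = x_i + Σ_{j≠i} x_j.
First-order condition: 73 − 6x_i − Σ_{j≠i} x_j = 0.
Imposing symmetry (x_j = x for all j) turns Σ_{j≠i} x_j into 2x, so 73 = 8x and x = 9.125.

9.125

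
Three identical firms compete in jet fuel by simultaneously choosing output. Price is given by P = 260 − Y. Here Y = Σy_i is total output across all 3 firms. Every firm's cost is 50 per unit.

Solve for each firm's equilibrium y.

A representative firm's profit is π_i = y_i(260 − Y) − 50y_i, with Y = y_i + Σ_{j≠i} y_j.
First-order condition: 210 − 2y_i − Σ_{j≠i} y_j = 0.
With identical firms, set every y_j = y: then 210 − 2y − 2y = 0, i.e. y = 210/4 = 52.5.

52.5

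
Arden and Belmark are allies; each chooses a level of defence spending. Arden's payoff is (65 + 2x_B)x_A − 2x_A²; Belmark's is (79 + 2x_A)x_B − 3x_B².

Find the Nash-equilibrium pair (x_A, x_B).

27.4, 22.3

Expanding Arden's payoff: 65x_A + 2x_Bx_A − 2x_A².
∂π/∂x_A = 65 + 2x_B − 4x_A = 0, so x_A = 16.25 + 0.5x_B.
Likewise for Belmark: x_B = 79/6 + (1/3)x_A.
Substituting the second reaction function into the first: x_A = 16.25 + 0.5(79/6 + (1/3)x_A), which gives (5/6)x_A = 137/6 ⇒ x_A = 27.4.
Then x_B = 79/6 + (1/3)·27.4 = 22.3.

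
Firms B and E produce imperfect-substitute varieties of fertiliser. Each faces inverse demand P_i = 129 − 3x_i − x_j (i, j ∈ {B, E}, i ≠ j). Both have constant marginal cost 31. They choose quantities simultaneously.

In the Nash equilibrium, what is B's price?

Firm B's profit: π = x_B(129 − 3x_B − x_E) − 31x_B.
∂π/∂x_B = 98 − 6x_B − x_E = 0 ⇒ x_B = 49/3 − (1/6)x_E.
The game is symmetric, so in equilibrium x_E = x_B: the reaction function gives (7/6)x_B = 49/3, hence x_B = 14.
P_B = 129 − 3·14 − 14 = 73.

73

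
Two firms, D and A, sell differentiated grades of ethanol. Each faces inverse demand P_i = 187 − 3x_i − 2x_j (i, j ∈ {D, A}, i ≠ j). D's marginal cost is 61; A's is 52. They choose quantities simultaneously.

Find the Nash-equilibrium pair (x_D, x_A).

15.1875, 17.4375

Firm D's profit: π = x_D(187 − 3x_D − 2x_A) − 61x_D.
∂π/∂x_D = 126 − 6x_D − 2x_A = 0 ⇒ x_D = 21 − (1/3)x_A.
Similarly x_A = 22.5 − (1/3)x_D.
Solving the two reaction functions simultaneously: (1 − (−1/3)(−1/3))x_D = 21 − (1/3)·22.5, so (8/9)x_D = 13.5 and x_D = 15.1875.
Then x_A = 22.5 − (1/3)·15.1875 = 17.4375.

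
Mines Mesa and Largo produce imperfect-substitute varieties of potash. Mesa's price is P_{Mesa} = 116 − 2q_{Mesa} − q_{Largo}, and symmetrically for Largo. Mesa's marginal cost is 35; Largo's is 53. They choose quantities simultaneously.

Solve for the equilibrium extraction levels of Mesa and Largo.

17.4, 11.4

Mine Mesa's profit: π = q_{Mesa}(116 − 2q_{Mesa} − q_{Largo}) − 35q_{Mesa}.
∂π/∂q_{Mesa} = 81 − 4q_{Mesa} − q_{Largo} = 0 ⇒ q_{Mesa} = 20.25 − 0.25q_{Largo}.
Similarly q_{Largo} = 15.75 − 0.25q_{Mesa}.
Plugging q_{Largo} into Mesa's best response: q_{Mesa} = 20.25 − 0.25(15.75 − 0.25q_{Mesa}) ⇒ 0.9375q_{Mesa} = 16.3125, so q_{Mesa} = 17.4.
Then q_{Largo} = 15.75 − 0.25·17.4 = 11.4.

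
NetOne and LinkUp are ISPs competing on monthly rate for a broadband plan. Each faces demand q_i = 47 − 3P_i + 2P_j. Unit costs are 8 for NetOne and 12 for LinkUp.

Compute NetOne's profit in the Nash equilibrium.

330.75

NetOne's profit: π = (P_{NetOne} − 8)(47 − 3P_{NetOne} + 2P_{LinkUp}).
∂π/∂P_{NetOne} = 71 − 6P_{NetOne} + 2P_{LinkUp} = 0 ⇒ P_{NetOne} = 71/6 + (1/3)P_{LinkUp}.
Similarly P_{LinkUp} = 83/6 + (1/3)P_{NetOne}.
Solving the two reaction functions simultaneously: (1 − (1/3)(1/3))P_{NetOne} = 71/6 + (1/3)·(83/6), so (8/9)P_{NetOne} = 148/9 and P_{NetOne} = 18.5.
Then P_{LinkUp} = 83/6 + (1/3)·18.5 = 20.
q_{NetOne} = 47 − 3·18.5 + 2·20 = 31.5.
Profit = (18.5 − 8)·31.5 = 330.75.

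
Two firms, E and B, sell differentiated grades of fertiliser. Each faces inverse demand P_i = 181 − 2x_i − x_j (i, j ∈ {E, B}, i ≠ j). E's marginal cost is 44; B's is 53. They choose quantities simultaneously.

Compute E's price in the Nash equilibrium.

Firm E's profit: π = x_E(181 − 2x_E − x_B) − 44x_E.
∂π/∂x_E = 137 − 4x_E − x_B = 0 ⇒ x_E = 34.25 − 0.25x_B.
Similarly x_B = 32 − 0.25x_E.
Plugging x_B into E's best response: x_E = 34.25 − 0.25(32 − 0.25x_E) ⇒ 0.9375x_E = 26.25, so x_E = 28.
Then x_B = 32 − 0.25·28 = 25.
P_E = 181 − 2·28 − 25 = 100.

100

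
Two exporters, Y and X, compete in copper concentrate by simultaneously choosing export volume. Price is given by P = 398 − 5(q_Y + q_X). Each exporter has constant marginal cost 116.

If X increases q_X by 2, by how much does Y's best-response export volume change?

-1

Exporter Y's profit: π = q_Y(398 − 5(q_Y + q_X)) − 116q_Y.
∂π/∂q_Y = 282 − 10q_Y − 5q_X = 0, so q_Y = 28.2 − 0.5q_X.
The reaction-function slope is −0.5, so a 2-unit rise in q_X moves q_Y by −0.5 × 2 = −1. Y's best response falls — the actions are strategic substitutes.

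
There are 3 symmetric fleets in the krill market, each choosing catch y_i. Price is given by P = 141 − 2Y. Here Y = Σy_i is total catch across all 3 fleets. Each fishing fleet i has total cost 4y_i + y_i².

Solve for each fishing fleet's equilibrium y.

A representative fishing fleet's profit is π_i = y_i(141 − 2Y) − 4y_i − y_i², with Y = y_i + Σ_{j≠i} y_j.
First-order condition: 137 − 6y_i − 2Σ_{j≠i} y_j = 0.
Imposing symmetry (y_j = y for all j) turns Σ_{j≠i} y_j into 2y, so 137 = 10y and y = 13.7.

13.7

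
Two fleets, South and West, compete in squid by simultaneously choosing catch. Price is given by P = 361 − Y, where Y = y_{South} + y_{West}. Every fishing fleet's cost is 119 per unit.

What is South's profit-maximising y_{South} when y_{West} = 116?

Fishing fleet South's profit: π = y_{South}(361 − (y_{South} + y_{West})) − 119y_{South}.
∂π/∂y_{South} = 242 − 2y_{South} − y_{West} = 0, so y_{South} = 121 − 0.5y_{West}.
At y_{West} = 116: y_{South} = 121 − 0.5·116 = 63.

63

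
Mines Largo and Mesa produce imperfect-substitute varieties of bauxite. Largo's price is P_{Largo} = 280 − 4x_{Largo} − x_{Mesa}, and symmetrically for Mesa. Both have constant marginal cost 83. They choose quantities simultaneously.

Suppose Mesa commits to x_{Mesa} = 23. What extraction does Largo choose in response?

21.75

Mine Largo's profit: π = x_{Largo}(280 − 4x_{Largo} − x_{Mesa}) − 83x_{Largo}.
∂π/∂x_{Largo} = 197 − 8x_{Largo} − x_{Mesa} = 0 ⇒ x_{Largo} = 24.625 − 0.125x_{Mesa}.
At x_{Mesa} = 23: x_{Largo} = 24.625 − 0.125·23 = 21.75.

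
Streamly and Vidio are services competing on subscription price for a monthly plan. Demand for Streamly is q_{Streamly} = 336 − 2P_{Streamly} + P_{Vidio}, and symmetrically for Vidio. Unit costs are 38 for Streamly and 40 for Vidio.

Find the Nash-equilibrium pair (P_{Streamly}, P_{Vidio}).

137.6, 138.4

Streamly's profit: π = (P_{Streamly} − 38)(336 − 2P_{Streamly} + P_{Vidio}).
∂π/∂P_{Streamly} = 412 − 4P_{Streamly} + P_{Vidio} = 0 ⇒ P_{Streamly} = 103 + 0.25P_{Vidio}.
Similarly P_{Vidio} = 104 + 0.25P_{Streamly}.
Solving the two reaction functions simultaneously: (1 − (0.25)(0.25))P_{Streamly} = 103 + 0.25·104, so 0.9375P_{Streamly} = 129 and P_{Streamly} = 137.6.
Then P_{Vidio} = 104 + 0.25·137.6 = 138.4.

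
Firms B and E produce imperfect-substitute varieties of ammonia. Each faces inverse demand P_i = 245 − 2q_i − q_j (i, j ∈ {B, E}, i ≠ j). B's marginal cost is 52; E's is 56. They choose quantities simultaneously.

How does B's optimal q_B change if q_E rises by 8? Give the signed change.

-2

Firm B's profit: π = q_B(245 − 2q_B − q_E) − 52q_B.
∂π/∂q_B = 193 − 4q_B − q_E = 0 ⇒ q_B = 48.25 − 0.25q_E.
The reaction-function slope is −0.25, so an 8-unit rise in q_E moves q_B by −0.25 × 8 = −2. B's best response falls — the actions are strategic substitutes.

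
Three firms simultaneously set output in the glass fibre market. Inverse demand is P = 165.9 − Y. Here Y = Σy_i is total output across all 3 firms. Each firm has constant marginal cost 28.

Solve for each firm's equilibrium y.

A representative firm's profit is π_i = y_i(165.9 − Y) − 28y_i, with Y = y_i + Σ_{j≠i} y_j.
First-order condition: 137.9 − 2y_i − Σ_{j≠i} y_j = 0.
In a symmetric equilibrium every firm chooses the same y, so Σ_{j≠i} y_j = 2y. The condition becomes 137.9 − 4y = 0, giving y = 137.9/4 = 34.475.

34.475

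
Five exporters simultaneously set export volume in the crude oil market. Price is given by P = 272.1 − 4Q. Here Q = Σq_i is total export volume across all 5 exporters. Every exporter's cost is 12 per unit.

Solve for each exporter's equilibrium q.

10.8375

A representative exporter's profit is π_i = q_i(272.1 − 4Q) − 12q_i, with Q = q_i + Σ_{j≠i} q_j.
First-order condition: 260.1 − 8q_i − 4Σ_{j≠i} q_j = 0.
With identical exporters, set every q_j = q: then 260.1 − 8q − 16q = 0, i.e. q = 260.1/24 = 10.8375.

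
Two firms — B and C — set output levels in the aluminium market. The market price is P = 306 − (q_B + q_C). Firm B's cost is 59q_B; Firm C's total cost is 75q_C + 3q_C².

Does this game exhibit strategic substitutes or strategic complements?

strategic substitutes

Firm B's profit: π = q_B(306 − (q_B + q_C)) − 59q_B.
∂π/∂q_B = 247 − 2q_B − q_C = 0, so q_B = 123.5 − 0.5q_C.
The best-response slope dq_B/dq_C = −0.5 < 0: the reaction function is downward-sloping, so the choices are strategic substitutes.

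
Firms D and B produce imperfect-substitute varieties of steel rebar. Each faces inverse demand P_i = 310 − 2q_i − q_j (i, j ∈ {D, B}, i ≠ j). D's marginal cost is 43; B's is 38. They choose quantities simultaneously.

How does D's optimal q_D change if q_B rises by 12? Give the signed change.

Firm D's profit: π = q_D(310 − 2q_D − q_B) − 43q_D.
∂π/∂q_D = 267 − 4q_D − q_B = 0 ⇒ q_D = 66.75 − 0.25q_B.
The reaction-function slope is −0.25, so a 12-unit rise in q_B moves q_D by −0.25 × 12 = −3. D's best response falls — the actions are strategic substitutes.

-3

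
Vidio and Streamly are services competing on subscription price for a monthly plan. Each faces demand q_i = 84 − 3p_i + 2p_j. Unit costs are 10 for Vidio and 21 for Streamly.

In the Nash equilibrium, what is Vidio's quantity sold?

61.6875

Vidio's profit: π = (p_{Vidio} − 10)(84 − 3p_{Vidio} + 2p_{Streamly}).
∂π/∂p_{Vidio} = 114 − 6p_{Vidio} + 2p_{Streamly} = 0 ⇒ p_{Vidio} = 19 + (1/3)p_{Streamly}.
Similarly p_{Streamly} = 24.5 + (1/3)p_{Vidio}.
Substituting the second reaction function into the first: p_{Vidio} = 19 + (1/3)(24.5 + (1/3)p_{Vidio}), which gives (8/9)p_{Vidio} = 163/6 ⇒ p_{Vidio} = 30.5625.
Then p_{Streamly} = 24.5 + (1/3)·30.5625 = 34.6875.
q_{Vidio} = 84 − 3·30.5625 + 2·34.6875 = 61.6875.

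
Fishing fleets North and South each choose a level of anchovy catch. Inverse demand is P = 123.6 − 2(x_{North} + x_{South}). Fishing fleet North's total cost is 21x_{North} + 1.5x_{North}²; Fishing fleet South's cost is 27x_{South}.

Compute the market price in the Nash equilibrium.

Fishing fleet North's profit: π = x_{North}(123.6 − 2(x_{North} + x_{South})) − 21x_{North} − 1.5x_{North}².
∂π/∂x_{North} = 102.6 − 7x_{North} − 2x_{South} = 0, so x_{North} = 513/35 − (2/7)x_{South}.
For South: ∂π/∂x_{South} = 96.6 − 4x_{South} − 2x_{North} = 0 ⇒ x_{South} = 24.15 − 0.5x_{North}.
Solving the two reaction functions simultaneously: (1 − (−2/7)(−0.5))x_{North} = 513/35 − (2/7)·24.15, so (6/7)x_{North} = 543/70 and x_{North} = 9.05.
Then x_{South} = 24.15 − 0.5·9.05 = 19.625.
Equilibrium price: P = 123.6 − 2·28.675 = 66.25.

66.25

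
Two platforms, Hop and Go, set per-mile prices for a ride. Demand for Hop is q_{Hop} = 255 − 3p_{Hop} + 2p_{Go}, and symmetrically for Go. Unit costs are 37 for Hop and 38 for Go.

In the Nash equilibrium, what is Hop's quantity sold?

Hop's profit: π = (p_{Hop} − 37)(255 − 3p_{Hop} + 2p_{Go}).
∂π/∂p_{Hop} = 366 − 6p_{Hop} + 2p_{Go} = 0 ⇒ p_{Hop} = 61 + (1/3)p_{Go}.
Similarly p_{Go} = 61.5 + (1/3)p_{Hop}.
Solving the two reaction functions simultaneously: (1 − (1/3)(1/3))p_{Hop} = 61 + (1/3)·61.5, so (8/9)p_{Hop} = 81.5 and p_{Hop} = 91.6875.
Then p_{Go} = 61.5 + (1/3)·91.6875 = 92.0625.
q_{Hop} = 255 − 3·91.6875 + 2·92.0625 = 164.0625.

164.0625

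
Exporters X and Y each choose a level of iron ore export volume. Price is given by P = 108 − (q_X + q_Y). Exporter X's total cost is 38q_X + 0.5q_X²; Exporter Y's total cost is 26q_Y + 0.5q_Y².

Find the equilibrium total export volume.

Exporter X's profit: π = q_X(108 − (q_X + q_Y)) − 38q_X − 0.5q_X².
∂π/∂q_X = 70 − 3q_X − q_Y = 0, so q_X = 70/3 − (1/3)q_Y.
By the same steps for Y: q_Y = 82/3 − (1/3)q_X.
Plugging q_Y into X's best response: q_X = 70/3 − (1/3)(82/3 − (1/3)q_X) ⇒ (8/9)q_X = 128/9, so q_X = 16.
Then q_Y = 82/3 − (1/3)·16 = 22.
Total export volume: 16 + 22 = 38.

38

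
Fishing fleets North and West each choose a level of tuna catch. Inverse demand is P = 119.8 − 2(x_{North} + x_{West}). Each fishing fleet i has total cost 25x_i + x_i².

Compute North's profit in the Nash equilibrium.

Fishing fleet North's profit: π = x_{North}(119.8 − 2(x_{North} + x_{West})) − 25x_{North} − x_{North}².
∂π/∂x_{North} = 94.8 − 6x_{North} − 2x_{West} = 0, so x_{North} = 15.8 − (1/3)x_{West}.
The game is symmetric, so in equilibrium x_{West} = x_{North}: the reaction function gives (4/3)x_{North} = 15.8, hence x_{North} = 11.85.
Price P = 119.8 − 2·23.7 = 72.4.
North's profit: (72.4 − 25)·11.85 − (11.85)² = 421.2675.

421.2675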